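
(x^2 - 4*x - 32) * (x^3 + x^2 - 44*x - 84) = x^5 - 3*x^4 - 80*x^3 + 60*x^2 + 1744*x + 2688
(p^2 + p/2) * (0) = 0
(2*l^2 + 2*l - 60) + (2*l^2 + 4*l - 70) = 4*l^2 + 6*l - 130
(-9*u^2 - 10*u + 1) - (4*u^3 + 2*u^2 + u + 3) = -4*u^3 - 11*u^2 - 11*u - 2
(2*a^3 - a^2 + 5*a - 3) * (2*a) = 4*a^4 - 2*a^3 + 10*a^2 - 6*a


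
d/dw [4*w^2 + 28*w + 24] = 8*w + 28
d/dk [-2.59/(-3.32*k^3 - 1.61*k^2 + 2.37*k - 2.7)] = (-25.7964*k^2 - 8.3398*k + 6.1383)/(3.32*k^3 + 1.61*k^2 - 2.37*k + 2.7)^2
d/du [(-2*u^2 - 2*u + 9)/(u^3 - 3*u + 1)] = (-2*(2*u + 1)*(u^3 - 3*u + 1) + 3*(u^2 - 1)*(2*u^2 + 2*u - 9))/(u^3 - 3*u + 1)^2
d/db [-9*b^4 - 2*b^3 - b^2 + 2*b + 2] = -36*b^3 - 6*b^2 - 2*b + 2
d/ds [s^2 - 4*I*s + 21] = 2*s - 4*I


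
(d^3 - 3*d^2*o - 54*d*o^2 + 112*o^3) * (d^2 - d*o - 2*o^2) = d^5 - 4*d^4*o - 53*d^3*o^2 + 172*d^2*o^3 - 4*d*o^4 - 224*o^5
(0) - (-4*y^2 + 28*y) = 4*y^2 - 28*y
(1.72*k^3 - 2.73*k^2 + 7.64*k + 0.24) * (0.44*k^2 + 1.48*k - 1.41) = 0.7568*k^5 + 1.3444*k^4 - 3.104*k^3 + 15.2621*k^2 - 10.4172*k - 0.3384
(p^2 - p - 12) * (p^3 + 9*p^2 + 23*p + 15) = p^5 + 8*p^4 + 2*p^3 - 116*p^2 - 291*p - 180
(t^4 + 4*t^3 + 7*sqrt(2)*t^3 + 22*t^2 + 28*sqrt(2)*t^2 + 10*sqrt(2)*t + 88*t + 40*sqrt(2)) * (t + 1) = t^5 + 5*t^4 + 7*sqrt(2)*t^4 + 26*t^3 + 35*sqrt(2)*t^3 + 38*sqrt(2)*t^2 + 110*t^2 + 50*sqrt(2)*t + 88*t + 40*sqrt(2)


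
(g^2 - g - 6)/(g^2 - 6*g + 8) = (g^2 - g - 6)/(g^2 - 6*g + 8)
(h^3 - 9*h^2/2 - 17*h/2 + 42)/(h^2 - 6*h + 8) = (2*h^2 - h - 21)/(2*(h - 2))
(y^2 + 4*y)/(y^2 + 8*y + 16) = y/(y + 4)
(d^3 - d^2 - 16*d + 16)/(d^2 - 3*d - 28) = (d^2 - 5*d + 4)/(d - 7)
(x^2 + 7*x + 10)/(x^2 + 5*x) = (x + 2)/x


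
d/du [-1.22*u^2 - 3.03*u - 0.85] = -2.44*u - 3.03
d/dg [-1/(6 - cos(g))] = sin(g)/(cos(g) - 6)^2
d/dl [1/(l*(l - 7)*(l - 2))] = (-l*(l - 7) - l*(l - 2) - (l - 7)*(l - 2))/(l^2*(l - 7)^2*(l - 2)^2)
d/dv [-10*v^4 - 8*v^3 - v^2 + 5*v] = -40*v^3 - 24*v^2 - 2*v + 5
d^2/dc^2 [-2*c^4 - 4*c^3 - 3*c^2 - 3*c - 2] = -24*c^2 - 24*c - 6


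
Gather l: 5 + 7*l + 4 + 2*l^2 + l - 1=2*l^2 + 8*l + 8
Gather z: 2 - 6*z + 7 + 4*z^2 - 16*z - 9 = 4*z^2 - 22*z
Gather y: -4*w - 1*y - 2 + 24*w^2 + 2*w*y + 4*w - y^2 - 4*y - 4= 24*w^2 - y^2 + y*(2*w - 5) - 6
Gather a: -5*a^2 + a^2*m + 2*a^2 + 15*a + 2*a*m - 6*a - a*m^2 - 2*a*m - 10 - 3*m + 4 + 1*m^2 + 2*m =a^2*(m - 3) + a*(9 - m^2) + m^2 - m - 6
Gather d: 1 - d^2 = 1 - d^2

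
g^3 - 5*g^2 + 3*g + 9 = (g - 3)^2*(g + 1)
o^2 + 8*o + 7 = (o + 1)*(o + 7)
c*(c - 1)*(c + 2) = c^3 + c^2 - 2*c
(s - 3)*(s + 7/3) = s^2 - 2*s/3 - 7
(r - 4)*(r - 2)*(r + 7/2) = r^3 - 5*r^2/2 - 13*r + 28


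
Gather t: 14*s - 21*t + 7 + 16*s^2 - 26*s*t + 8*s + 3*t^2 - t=16*s^2 + 22*s + 3*t^2 + t*(-26*s - 22) + 7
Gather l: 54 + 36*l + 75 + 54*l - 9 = 90*l + 120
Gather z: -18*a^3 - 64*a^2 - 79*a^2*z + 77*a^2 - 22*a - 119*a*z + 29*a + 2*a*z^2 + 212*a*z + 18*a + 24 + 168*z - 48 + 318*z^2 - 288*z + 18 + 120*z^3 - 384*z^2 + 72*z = -18*a^3 + 13*a^2 + 25*a + 120*z^3 + z^2*(2*a - 66) + z*(-79*a^2 + 93*a - 48) - 6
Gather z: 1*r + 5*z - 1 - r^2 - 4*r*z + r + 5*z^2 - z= -r^2 + 2*r + 5*z^2 + z*(4 - 4*r) - 1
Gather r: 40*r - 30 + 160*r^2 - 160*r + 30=160*r^2 - 120*r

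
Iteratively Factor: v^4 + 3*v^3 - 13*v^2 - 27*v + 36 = (v + 4)*(v^3 - v^2 - 9*v + 9) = (v - 3)*(v + 4)*(v^2 + 2*v - 3) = (v - 3)*(v + 3)*(v + 4)*(v - 1)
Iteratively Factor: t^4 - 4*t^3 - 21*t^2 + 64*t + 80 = (t + 1)*(t^3 - 5*t^2 - 16*t + 80) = (t - 4)*(t + 1)*(t^2 - t - 20) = (t - 4)*(t + 1)*(t + 4)*(t - 5)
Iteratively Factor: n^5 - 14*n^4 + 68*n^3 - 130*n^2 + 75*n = (n - 1)*(n^4 - 13*n^3 + 55*n^2 - 75*n) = (n - 5)*(n - 1)*(n^3 - 8*n^2 + 15*n) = (n - 5)*(n - 3)*(n - 1)*(n^2 - 5*n) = n*(n - 5)*(n - 3)*(n - 1)*(n - 5)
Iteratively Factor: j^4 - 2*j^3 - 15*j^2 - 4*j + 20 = (j + 2)*(j^3 - 4*j^2 - 7*j + 10) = (j + 2)^2*(j^2 - 6*j + 5) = (j - 5)*(j + 2)^2*(j - 1)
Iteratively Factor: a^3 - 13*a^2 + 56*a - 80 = (a - 4)*(a^2 - 9*a + 20) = (a - 5)*(a - 4)*(a - 4)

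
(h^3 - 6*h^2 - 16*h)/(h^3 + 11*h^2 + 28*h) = (h^2 - 6*h - 16)/(h^2 + 11*h + 28)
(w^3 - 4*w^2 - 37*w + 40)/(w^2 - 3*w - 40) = w - 1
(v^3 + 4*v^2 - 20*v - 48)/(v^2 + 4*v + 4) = (v^2 + 2*v - 24)/(v + 2)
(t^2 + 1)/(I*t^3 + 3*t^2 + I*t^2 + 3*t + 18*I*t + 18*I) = I*(-t^2 - 1)/(t^3 + t^2*(1 - 3*I) + 3*t*(6 - I) + 18)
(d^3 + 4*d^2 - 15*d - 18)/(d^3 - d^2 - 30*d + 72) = (d + 1)/(d - 4)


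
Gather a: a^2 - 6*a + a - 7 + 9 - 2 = a^2 - 5*a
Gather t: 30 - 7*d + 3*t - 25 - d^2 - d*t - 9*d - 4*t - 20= -d^2 - 16*d + t*(-d - 1) - 15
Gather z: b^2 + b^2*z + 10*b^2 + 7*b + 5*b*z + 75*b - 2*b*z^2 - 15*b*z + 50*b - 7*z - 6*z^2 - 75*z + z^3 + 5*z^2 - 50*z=11*b^2 + 132*b + z^3 + z^2*(-2*b - 1) + z*(b^2 - 10*b - 132)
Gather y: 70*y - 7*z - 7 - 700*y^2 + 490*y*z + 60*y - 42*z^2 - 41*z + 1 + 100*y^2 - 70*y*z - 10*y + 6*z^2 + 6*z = -600*y^2 + y*(420*z + 120) - 36*z^2 - 42*z - 6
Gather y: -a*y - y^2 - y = -y^2 + y*(-a - 1)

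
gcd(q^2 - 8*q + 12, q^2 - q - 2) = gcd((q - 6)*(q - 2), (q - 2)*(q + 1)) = q - 2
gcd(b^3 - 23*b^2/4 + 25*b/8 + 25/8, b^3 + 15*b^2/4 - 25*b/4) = b - 5/4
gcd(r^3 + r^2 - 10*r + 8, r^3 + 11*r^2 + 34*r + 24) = r + 4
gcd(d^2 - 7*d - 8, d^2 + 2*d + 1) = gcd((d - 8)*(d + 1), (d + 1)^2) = d + 1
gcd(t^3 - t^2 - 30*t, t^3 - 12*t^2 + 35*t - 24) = 1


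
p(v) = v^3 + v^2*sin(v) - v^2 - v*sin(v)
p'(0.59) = -0.24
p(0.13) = -0.03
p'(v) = v^2*cos(v) + 3*v^2 + 2*v*sin(v) - v*cos(v) - 2*v - sin(v)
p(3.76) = 33.00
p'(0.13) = -0.42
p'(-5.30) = 103.73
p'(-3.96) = 35.03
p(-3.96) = -63.44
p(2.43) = 10.71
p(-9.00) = -847.09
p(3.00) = 18.85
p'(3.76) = 22.66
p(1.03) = 0.06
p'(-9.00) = 186.83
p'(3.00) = 15.77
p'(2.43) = 12.74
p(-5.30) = -149.18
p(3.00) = 18.85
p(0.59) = -0.28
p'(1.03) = 2.05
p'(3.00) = 15.77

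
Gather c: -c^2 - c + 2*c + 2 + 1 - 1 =-c^2 + c + 2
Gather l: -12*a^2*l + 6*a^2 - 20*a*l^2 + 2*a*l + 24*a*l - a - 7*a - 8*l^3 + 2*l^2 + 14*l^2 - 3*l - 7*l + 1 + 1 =6*a^2 - 8*a - 8*l^3 + l^2*(16 - 20*a) + l*(-12*a^2 + 26*a - 10) + 2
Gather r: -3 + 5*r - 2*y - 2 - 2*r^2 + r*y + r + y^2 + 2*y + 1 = -2*r^2 + r*(y + 6) + y^2 - 4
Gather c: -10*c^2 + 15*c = -10*c^2 + 15*c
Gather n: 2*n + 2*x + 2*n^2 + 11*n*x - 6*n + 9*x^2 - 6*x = 2*n^2 + n*(11*x - 4) + 9*x^2 - 4*x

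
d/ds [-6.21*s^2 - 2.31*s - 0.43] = -12.42*s - 2.31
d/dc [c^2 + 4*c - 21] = 2*c + 4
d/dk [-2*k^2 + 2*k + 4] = 2 - 4*k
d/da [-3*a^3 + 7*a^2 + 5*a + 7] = -9*a^2 + 14*a + 5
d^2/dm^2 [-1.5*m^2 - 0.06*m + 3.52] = -3.00000000000000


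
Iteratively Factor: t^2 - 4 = (t + 2)*(t - 2)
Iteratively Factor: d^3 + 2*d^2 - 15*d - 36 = (d - 4)*(d^2 + 6*d + 9) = (d - 4)*(d + 3)*(d + 3)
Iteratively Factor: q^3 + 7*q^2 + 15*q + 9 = (q + 3)*(q^2 + 4*q + 3) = (q + 3)^2*(q + 1)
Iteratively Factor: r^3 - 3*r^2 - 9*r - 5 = (r + 1)*(r^2 - 4*r - 5) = (r - 5)*(r + 1)*(r + 1)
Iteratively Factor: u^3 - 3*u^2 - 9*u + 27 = (u - 3)*(u^2 - 9) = (u - 3)*(u + 3)*(u - 3)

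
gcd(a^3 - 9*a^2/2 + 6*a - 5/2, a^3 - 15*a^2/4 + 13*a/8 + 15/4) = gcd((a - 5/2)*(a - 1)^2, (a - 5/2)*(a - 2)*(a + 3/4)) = a - 5/2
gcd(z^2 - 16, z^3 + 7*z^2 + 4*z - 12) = 1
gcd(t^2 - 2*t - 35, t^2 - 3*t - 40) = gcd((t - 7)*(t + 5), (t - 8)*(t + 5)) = t + 5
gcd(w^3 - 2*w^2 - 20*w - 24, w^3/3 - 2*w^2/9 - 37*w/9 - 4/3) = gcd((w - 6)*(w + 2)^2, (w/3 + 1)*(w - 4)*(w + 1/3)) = 1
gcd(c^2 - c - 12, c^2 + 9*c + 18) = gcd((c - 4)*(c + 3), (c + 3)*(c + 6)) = c + 3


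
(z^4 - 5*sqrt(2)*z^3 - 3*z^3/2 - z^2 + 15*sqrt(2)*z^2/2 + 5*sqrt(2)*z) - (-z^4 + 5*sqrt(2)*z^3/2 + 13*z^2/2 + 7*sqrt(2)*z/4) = 2*z^4 - 15*sqrt(2)*z^3/2 - 3*z^3/2 - 15*z^2/2 + 15*sqrt(2)*z^2/2 + 13*sqrt(2)*z/4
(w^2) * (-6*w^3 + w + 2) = -6*w^5 + w^3 + 2*w^2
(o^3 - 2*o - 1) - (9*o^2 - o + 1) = o^3 - 9*o^2 - o - 2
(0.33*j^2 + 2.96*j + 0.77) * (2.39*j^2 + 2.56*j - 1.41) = 0.7887*j^4 + 7.9192*j^3 + 8.9526*j^2 - 2.2024*j - 1.0857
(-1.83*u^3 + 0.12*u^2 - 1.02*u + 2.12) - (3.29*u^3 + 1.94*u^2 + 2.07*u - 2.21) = -5.12*u^3 - 1.82*u^2 - 3.09*u + 4.33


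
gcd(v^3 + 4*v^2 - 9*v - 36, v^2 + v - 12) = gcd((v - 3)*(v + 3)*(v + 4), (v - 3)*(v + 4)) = v^2 + v - 12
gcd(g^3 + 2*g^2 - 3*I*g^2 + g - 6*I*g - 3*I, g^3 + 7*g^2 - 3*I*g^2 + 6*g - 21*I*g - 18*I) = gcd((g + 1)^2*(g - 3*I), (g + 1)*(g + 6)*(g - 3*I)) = g^2 + g*(1 - 3*I) - 3*I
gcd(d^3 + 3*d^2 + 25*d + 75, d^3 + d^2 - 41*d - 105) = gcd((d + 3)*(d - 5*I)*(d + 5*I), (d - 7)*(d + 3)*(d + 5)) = d + 3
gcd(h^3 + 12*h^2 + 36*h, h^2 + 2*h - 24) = h + 6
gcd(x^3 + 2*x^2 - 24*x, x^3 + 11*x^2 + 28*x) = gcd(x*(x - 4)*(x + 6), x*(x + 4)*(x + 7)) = x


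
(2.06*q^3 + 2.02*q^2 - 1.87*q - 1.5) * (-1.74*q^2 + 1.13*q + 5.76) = -3.5844*q^5 - 1.187*q^4 + 17.402*q^3 + 12.1321*q^2 - 12.4662*q - 8.64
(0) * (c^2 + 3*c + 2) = 0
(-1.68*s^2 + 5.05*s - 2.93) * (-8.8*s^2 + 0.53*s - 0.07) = 14.784*s^4 - 45.3304*s^3 + 28.5781*s^2 - 1.9064*s + 0.2051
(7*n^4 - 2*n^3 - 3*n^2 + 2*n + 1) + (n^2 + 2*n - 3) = 7*n^4 - 2*n^3 - 2*n^2 + 4*n - 2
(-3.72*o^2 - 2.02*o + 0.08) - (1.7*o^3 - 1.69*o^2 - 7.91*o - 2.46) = -1.7*o^3 - 2.03*o^2 + 5.89*o + 2.54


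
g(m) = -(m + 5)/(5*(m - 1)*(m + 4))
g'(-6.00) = -0.00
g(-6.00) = 0.01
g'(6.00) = 0.01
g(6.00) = -0.04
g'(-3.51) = -0.15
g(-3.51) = 0.13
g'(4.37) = 0.02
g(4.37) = -0.07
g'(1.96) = 0.26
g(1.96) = -0.24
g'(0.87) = 14.20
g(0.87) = 1.85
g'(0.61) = 1.58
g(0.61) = 0.62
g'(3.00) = 0.06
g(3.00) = -0.11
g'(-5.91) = -0.01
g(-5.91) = 0.01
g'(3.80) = 0.03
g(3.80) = -0.08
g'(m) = -1/(5*(m - 1)*(m + 4)) + (m + 5)/(5*(m - 1)*(m + 4)^2) + (m + 5)/(5*(m - 1)^2*(m + 4)) = (m^2 + 10*m + 19)/(5*(m^4 + 6*m^3 + m^2 - 24*m + 16))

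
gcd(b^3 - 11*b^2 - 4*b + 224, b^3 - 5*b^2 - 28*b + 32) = b^2 - 4*b - 32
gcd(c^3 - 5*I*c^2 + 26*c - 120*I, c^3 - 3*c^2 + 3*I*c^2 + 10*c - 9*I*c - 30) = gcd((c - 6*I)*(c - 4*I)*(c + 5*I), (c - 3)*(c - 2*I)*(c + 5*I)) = c + 5*I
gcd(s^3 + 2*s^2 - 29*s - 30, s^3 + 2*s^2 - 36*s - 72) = s + 6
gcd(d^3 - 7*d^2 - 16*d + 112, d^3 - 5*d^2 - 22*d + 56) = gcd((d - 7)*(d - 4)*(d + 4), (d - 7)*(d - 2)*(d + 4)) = d^2 - 3*d - 28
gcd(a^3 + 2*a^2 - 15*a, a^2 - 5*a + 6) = a - 3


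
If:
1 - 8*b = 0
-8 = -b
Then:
No Solution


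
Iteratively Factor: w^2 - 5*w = (w)*(w - 5)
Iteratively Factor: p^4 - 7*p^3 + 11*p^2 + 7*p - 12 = (p - 1)*(p^3 - 6*p^2 + 5*p + 12) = (p - 1)*(p + 1)*(p^2 - 7*p + 12) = (p - 4)*(p - 1)*(p + 1)*(p - 3)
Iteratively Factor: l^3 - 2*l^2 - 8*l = (l)*(l^2 - 2*l - 8) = l*(l - 4)*(l + 2)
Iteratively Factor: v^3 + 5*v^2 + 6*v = (v + 3)*(v^2 + 2*v) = (v + 2)*(v + 3)*(v)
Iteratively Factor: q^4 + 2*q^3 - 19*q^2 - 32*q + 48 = (q + 3)*(q^3 - q^2 - 16*q + 16) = (q - 4)*(q + 3)*(q^2 + 3*q - 4) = (q - 4)*(q - 1)*(q + 3)*(q + 4)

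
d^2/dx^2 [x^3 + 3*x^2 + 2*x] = 6*x + 6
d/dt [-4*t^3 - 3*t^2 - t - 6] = -12*t^2 - 6*t - 1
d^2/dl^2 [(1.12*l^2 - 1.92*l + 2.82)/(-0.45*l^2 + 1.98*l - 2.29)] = (2.22044604925031e-16*l^4 - 1.21824*l^3 + 3.49866*l^2 + 3.20436*l - 10.634492)/(0.091125*l^6 - 1.20285*l^5 + 6.683715*l^4 - 20.004732*l^3 + 34.012683*l^2 - 31.149954*l + 12.008989)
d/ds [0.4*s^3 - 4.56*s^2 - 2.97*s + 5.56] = 1.2*s^2 - 9.12*s - 2.97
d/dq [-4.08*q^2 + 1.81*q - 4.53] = 1.81 - 8.16*q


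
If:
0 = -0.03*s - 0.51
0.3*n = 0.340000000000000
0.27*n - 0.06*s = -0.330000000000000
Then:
No Solution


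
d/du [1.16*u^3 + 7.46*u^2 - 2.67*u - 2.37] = 3.48*u^2 + 14.92*u - 2.67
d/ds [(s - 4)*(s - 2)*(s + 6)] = 3*s^2 - 28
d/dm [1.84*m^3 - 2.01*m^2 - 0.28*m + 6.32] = 5.52*m^2 - 4.02*m - 0.28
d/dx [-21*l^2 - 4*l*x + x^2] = -4*l + 2*x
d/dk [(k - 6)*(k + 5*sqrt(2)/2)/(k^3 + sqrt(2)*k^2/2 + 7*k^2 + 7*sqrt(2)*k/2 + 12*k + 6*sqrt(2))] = (-(k - 6)*(2*k + 5*sqrt(2))*(6*k^2 + 2*sqrt(2)*k + 28*k + 7*sqrt(2) + 24) + (4*k - 12 + 5*sqrt(2))*(2*k^3 + sqrt(2)*k^2 + 14*k^2 + 7*sqrt(2)*k + 24*k + 12*sqrt(2)))/(2*k^3 + sqrt(2)*k^2 + 14*k^2 + 7*sqrt(2)*k + 24*k + 12*sqrt(2))^2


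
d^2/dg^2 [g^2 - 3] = 2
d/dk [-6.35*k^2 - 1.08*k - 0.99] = -12.7*k - 1.08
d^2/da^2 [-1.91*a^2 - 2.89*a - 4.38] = -3.82000000000000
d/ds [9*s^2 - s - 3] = 18*s - 1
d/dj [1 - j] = -1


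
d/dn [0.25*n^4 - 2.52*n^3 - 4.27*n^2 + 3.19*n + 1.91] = 1.0*n^3 - 7.56*n^2 - 8.54*n + 3.19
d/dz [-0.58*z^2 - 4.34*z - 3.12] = -1.16*z - 4.34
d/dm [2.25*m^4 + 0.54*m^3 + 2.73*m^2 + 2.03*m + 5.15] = 9.0*m^3 + 1.62*m^2 + 5.46*m + 2.03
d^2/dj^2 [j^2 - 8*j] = 2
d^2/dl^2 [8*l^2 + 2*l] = 16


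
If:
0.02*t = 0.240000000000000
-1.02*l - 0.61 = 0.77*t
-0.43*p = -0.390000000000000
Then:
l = -9.66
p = 0.91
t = 12.00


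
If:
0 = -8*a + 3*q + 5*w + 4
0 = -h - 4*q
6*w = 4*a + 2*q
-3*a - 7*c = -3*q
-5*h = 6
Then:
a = 81/70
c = -18/49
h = -6/5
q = 3/10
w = 61/70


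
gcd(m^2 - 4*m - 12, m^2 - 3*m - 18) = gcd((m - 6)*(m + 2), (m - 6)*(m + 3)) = m - 6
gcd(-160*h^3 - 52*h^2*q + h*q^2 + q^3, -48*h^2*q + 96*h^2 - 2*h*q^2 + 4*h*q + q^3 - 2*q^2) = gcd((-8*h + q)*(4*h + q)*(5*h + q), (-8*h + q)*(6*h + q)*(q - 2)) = -8*h + q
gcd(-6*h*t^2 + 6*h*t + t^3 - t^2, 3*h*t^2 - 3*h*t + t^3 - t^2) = t^2 - t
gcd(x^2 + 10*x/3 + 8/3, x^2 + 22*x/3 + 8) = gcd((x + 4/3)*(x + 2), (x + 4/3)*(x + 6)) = x + 4/3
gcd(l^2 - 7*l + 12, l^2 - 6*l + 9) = l - 3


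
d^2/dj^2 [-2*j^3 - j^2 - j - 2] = -12*j - 2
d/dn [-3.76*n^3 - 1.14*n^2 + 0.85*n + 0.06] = -11.28*n^2 - 2.28*n + 0.85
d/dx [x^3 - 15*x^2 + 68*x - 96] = 3*x^2 - 30*x + 68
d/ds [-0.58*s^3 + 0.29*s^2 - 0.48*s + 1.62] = -1.74*s^2 + 0.58*s - 0.48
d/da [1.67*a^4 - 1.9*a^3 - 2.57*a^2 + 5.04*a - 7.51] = 6.68*a^3 - 5.7*a^2 - 5.14*a + 5.04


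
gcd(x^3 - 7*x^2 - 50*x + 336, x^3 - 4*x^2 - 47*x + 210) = x^2 + x - 42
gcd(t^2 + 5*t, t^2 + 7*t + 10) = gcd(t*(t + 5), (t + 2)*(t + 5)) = t + 5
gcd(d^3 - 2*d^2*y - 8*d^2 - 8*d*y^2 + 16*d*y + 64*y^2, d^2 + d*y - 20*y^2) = -d + 4*y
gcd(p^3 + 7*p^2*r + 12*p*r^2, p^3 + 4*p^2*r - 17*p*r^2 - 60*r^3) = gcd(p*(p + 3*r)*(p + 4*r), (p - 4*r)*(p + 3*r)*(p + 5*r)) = p + 3*r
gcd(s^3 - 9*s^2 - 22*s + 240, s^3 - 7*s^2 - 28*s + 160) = s^2 - 3*s - 40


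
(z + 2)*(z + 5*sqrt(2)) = z^2 + 2*z + 5*sqrt(2)*z + 10*sqrt(2)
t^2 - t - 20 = (t - 5)*(t + 4)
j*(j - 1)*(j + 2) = j^3 + j^2 - 2*j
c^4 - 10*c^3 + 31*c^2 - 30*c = c*(c - 5)*(c - 3)*(c - 2)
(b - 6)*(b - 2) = b^2 - 8*b + 12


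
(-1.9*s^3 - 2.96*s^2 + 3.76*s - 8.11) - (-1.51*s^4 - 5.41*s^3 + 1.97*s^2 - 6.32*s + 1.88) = 1.51*s^4 + 3.51*s^3 - 4.93*s^2 + 10.08*s - 9.99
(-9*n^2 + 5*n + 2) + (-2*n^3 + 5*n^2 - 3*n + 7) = -2*n^3 - 4*n^2 + 2*n + 9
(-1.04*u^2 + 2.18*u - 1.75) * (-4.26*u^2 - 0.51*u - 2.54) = 4.4304*u^4 - 8.7564*u^3 + 8.9848*u^2 - 4.6447*u + 4.445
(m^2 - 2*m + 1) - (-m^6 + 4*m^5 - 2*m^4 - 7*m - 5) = m^6 - 4*m^5 + 2*m^4 + m^2 + 5*m + 6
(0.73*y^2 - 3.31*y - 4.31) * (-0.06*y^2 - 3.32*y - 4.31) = -0.0438*y^4 - 2.225*y^3 + 8.1015*y^2 + 28.5753*y + 18.5761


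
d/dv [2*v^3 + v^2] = 2*v*(3*v + 1)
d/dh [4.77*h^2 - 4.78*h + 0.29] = 9.54*h - 4.78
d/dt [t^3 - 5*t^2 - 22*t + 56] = 3*t^2 - 10*t - 22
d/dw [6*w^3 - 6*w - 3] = 18*w^2 - 6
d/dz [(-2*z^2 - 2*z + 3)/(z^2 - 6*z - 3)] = 2*(7*z^2 + 3*z + 12)/(z^4 - 12*z^3 + 30*z^2 + 36*z + 9)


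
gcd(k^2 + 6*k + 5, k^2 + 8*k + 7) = k + 1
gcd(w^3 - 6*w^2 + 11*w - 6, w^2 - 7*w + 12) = w - 3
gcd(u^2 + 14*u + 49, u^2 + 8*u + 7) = u + 7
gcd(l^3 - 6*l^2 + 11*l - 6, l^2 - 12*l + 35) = 1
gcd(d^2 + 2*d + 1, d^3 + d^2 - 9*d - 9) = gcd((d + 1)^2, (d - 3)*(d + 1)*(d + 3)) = d + 1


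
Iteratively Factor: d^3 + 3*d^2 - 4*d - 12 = (d + 3)*(d^2 - 4) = (d - 2)*(d + 3)*(d + 2)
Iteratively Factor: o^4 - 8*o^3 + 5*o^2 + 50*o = (o - 5)*(o^3 - 3*o^2 - 10*o) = (o - 5)^2*(o^2 + 2*o) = o*(o - 5)^2*(o + 2)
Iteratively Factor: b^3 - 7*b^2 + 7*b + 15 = (b - 5)*(b^2 - 2*b - 3) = (b - 5)*(b + 1)*(b - 3)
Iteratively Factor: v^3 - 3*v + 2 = (v + 2)*(v^2 - 2*v + 1) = (v - 1)*(v + 2)*(v - 1)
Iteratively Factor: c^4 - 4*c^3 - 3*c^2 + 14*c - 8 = (c - 1)*(c^3 - 3*c^2 - 6*c + 8) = (c - 4)*(c - 1)*(c^2 + c - 2) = (c - 4)*(c - 1)*(c + 2)*(c - 1)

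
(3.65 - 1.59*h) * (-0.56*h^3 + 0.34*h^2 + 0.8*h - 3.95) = 0.8904*h^4 - 2.5846*h^3 - 0.0310000000000001*h^2 + 9.2005*h - 14.4175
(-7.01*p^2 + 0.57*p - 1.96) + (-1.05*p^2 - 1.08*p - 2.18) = -8.06*p^2 - 0.51*p - 4.14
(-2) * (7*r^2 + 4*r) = -14*r^2 - 8*r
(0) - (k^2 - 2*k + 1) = -k^2 + 2*k - 1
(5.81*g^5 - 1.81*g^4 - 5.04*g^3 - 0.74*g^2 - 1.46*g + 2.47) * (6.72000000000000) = 39.0432*g^5 - 12.1632*g^4 - 33.8688*g^3 - 4.9728*g^2 - 9.8112*g + 16.5984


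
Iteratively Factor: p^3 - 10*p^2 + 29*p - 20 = (p - 5)*(p^2 - 5*p + 4) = (p - 5)*(p - 1)*(p - 4)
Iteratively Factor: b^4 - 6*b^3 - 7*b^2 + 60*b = (b)*(b^3 - 6*b^2 - 7*b + 60) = b*(b - 4)*(b^2 - 2*b - 15) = b*(b - 5)*(b - 4)*(b + 3)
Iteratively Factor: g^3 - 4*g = (g - 2)*(g^2 + 2*g) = (g - 2)*(g + 2)*(g)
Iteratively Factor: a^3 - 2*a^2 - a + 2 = (a - 1)*(a^2 - a - 2) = (a - 2)*(a - 1)*(a + 1)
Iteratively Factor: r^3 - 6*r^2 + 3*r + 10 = (r - 2)*(r^2 - 4*r - 5) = (r - 2)*(r + 1)*(r - 5)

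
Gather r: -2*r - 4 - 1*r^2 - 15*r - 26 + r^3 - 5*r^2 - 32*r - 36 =r^3 - 6*r^2 - 49*r - 66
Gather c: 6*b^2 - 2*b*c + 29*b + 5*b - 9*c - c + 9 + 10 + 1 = 6*b^2 + 34*b + c*(-2*b - 10) + 20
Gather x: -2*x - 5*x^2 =-5*x^2 - 2*x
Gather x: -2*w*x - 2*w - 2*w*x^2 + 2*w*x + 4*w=-2*w*x^2 + 2*w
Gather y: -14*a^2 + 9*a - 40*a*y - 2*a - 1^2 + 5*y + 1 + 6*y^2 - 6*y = -14*a^2 + 7*a + 6*y^2 + y*(-40*a - 1)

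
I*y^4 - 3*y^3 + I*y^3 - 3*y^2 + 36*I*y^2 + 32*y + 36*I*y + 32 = (y - 4*I)*(y - I)*(y + 8*I)*(I*y + I)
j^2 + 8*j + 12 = (j + 2)*(j + 6)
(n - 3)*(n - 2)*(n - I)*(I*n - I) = I*n^4 + n^3 - 6*I*n^3 - 6*n^2 + 11*I*n^2 + 11*n - 6*I*n - 6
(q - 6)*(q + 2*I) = q^2 - 6*q + 2*I*q - 12*I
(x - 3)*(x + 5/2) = x^2 - x/2 - 15/2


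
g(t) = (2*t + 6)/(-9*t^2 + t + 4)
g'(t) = (2*t + 6)*(18*t - 1)/(-9*t^2 + t + 4)^2 + 2/(-9*t^2 + t + 4)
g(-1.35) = -0.24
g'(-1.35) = -0.59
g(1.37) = -0.76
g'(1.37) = 1.38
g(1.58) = -0.54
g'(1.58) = 0.76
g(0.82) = -6.20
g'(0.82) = 67.68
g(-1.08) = -0.51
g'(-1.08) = -1.63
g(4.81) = -0.08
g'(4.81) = 0.02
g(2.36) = -0.24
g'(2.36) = 0.19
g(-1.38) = -0.22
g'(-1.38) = -0.53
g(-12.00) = 0.01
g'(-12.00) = 0.00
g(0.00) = 1.50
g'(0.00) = 0.12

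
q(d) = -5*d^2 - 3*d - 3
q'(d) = -10*d - 3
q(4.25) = -106.06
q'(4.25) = -45.50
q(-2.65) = -30.16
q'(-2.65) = 23.50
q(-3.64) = -58.33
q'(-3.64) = 33.40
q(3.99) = -94.57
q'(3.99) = -42.90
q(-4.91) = -108.81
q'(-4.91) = 46.10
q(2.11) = -31.59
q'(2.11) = -24.10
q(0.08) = -3.27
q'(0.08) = -3.80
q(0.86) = -9.28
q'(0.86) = -11.60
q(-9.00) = -381.00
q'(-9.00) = 87.00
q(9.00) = -435.00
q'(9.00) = -93.00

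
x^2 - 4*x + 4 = (x - 2)^2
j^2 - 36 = (j - 6)*(j + 6)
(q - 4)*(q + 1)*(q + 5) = q^3 + 2*q^2 - 19*q - 20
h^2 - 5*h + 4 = (h - 4)*(h - 1)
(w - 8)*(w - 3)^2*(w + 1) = w^4 - 13*w^3 + 43*w^2 - 15*w - 72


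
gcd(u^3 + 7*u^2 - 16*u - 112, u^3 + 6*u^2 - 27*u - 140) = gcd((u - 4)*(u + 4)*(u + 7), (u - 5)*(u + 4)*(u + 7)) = u^2 + 11*u + 28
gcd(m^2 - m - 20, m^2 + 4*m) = m + 4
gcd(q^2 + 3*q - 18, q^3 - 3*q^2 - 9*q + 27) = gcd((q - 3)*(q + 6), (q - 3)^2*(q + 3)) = q - 3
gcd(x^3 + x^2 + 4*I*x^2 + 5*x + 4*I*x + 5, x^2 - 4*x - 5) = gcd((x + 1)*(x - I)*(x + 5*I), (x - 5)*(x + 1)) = x + 1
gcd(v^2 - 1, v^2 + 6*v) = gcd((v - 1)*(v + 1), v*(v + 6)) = 1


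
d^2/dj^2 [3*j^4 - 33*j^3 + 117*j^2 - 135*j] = 36*j^2 - 198*j + 234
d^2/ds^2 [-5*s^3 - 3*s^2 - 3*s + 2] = -30*s - 6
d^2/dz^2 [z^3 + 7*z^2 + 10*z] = 6*z + 14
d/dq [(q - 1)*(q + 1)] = 2*q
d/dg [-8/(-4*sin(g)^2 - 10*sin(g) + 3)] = -16*(4*sin(g) + 5)*cos(g)/(4*sin(g)^2 + 10*sin(g) - 3)^2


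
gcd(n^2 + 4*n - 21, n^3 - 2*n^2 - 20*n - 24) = 1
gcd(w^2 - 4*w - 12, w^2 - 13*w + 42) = w - 6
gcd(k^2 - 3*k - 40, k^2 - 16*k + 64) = k - 8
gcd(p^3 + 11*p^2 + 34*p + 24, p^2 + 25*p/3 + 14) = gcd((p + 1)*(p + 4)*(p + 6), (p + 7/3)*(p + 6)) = p + 6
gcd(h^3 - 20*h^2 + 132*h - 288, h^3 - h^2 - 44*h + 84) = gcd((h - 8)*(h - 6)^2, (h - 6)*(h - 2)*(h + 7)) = h - 6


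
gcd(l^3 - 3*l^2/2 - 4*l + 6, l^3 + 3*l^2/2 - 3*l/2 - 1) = l + 2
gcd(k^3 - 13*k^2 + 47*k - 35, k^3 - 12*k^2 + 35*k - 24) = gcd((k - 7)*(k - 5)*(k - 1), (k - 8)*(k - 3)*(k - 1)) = k - 1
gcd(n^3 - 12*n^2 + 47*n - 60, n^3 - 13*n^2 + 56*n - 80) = n^2 - 9*n + 20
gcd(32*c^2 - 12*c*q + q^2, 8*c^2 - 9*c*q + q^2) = -8*c + q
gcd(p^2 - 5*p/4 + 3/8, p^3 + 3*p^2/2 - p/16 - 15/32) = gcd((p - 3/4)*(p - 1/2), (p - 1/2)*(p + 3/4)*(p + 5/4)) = p - 1/2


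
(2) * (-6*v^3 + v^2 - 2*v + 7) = -12*v^3 + 2*v^2 - 4*v + 14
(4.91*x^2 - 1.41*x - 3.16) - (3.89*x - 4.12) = 4.91*x^2 - 5.3*x + 0.96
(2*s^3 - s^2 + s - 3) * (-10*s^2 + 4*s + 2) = -20*s^5 + 18*s^4 - 10*s^3 + 32*s^2 - 10*s - 6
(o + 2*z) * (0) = 0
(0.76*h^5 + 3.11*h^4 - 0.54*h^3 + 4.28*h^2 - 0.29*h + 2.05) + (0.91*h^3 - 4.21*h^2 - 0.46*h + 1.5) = 0.76*h^5 + 3.11*h^4 + 0.37*h^3 + 0.0700000000000003*h^2 - 0.75*h + 3.55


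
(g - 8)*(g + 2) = g^2 - 6*g - 16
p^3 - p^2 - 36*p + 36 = (p - 6)*(p - 1)*(p + 6)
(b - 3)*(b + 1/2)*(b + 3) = b^3 + b^2/2 - 9*b - 9/2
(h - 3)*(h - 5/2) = h^2 - 11*h/2 + 15/2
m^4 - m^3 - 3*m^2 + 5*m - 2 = (m - 1)^3*(m + 2)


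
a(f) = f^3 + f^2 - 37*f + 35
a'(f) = 3*f^2 + 2*f - 37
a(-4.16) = 134.23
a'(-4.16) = 6.60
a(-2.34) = 114.24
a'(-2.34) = -25.25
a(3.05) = -40.17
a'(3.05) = -2.99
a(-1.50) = 89.38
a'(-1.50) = -33.25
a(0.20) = 27.65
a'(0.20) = -36.48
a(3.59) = -38.67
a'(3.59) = 8.84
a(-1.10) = 75.58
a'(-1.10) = -35.57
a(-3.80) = 135.17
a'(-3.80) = -1.28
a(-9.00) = -280.00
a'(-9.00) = 188.00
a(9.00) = 512.00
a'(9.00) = 224.00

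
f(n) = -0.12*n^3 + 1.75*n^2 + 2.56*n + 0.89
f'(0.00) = 2.56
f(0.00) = 0.89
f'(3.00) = 9.82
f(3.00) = 21.08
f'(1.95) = 8.02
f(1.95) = 11.65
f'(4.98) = 11.06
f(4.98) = 42.22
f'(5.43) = 10.95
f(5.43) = 47.18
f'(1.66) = 7.38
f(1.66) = 9.41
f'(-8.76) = -55.73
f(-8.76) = 193.42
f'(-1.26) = -2.42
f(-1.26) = 0.68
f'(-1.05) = -1.51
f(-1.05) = 0.27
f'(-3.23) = -12.50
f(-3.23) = 14.92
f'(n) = -0.36*n^2 + 3.5*n + 2.56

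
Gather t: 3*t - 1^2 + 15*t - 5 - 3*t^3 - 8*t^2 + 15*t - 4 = -3*t^3 - 8*t^2 + 33*t - 10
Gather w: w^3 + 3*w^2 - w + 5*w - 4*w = w^3 + 3*w^2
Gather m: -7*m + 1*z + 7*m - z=0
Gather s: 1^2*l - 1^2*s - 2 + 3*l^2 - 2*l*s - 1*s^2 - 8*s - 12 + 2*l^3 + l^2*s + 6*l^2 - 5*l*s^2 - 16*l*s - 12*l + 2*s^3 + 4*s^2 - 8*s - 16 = 2*l^3 + 9*l^2 - 11*l + 2*s^3 + s^2*(3 - 5*l) + s*(l^2 - 18*l - 17) - 30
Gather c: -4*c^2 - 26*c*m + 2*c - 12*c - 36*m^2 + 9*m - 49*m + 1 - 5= -4*c^2 + c*(-26*m - 10) - 36*m^2 - 40*m - 4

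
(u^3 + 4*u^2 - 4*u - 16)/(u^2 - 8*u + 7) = (u^3 + 4*u^2 - 4*u - 16)/(u^2 - 8*u + 7)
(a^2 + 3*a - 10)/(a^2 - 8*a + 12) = (a + 5)/(a - 6)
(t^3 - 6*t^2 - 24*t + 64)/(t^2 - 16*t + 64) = (t^2 + 2*t - 8)/(t - 8)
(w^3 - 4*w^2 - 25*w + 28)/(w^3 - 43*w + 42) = (w^2 - 3*w - 28)/(w^2 + w - 42)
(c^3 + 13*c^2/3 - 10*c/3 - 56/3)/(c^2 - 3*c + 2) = (3*c^2 + 19*c + 28)/(3*(c - 1))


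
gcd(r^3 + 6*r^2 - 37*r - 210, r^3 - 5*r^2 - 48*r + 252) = r^2 + r - 42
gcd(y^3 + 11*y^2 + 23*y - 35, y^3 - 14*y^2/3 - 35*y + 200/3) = y + 5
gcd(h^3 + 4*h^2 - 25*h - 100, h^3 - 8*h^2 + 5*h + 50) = h - 5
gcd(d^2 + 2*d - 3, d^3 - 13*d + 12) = d - 1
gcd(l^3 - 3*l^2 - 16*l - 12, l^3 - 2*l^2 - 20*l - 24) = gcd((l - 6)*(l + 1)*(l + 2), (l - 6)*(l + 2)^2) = l^2 - 4*l - 12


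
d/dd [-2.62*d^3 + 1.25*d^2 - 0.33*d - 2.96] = -7.86*d^2 + 2.5*d - 0.33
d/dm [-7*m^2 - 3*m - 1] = -14*m - 3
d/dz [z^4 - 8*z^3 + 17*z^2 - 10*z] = 4*z^3 - 24*z^2 + 34*z - 10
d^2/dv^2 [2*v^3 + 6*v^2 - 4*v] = 12*v + 12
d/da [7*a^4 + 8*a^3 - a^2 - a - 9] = 28*a^3 + 24*a^2 - 2*a - 1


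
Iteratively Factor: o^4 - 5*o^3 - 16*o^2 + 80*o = (o)*(o^3 - 5*o^2 - 16*o + 80) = o*(o - 5)*(o^2 - 16) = o*(o - 5)*(o + 4)*(o - 4)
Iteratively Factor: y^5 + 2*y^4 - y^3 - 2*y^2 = (y)*(y^4 + 2*y^3 - y^2 - 2*y) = y*(y + 1)*(y^3 + y^2 - 2*y) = y*(y - 1)*(y + 1)*(y^2 + 2*y) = y^2*(y - 1)*(y + 1)*(y + 2)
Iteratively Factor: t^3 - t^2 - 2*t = (t + 1)*(t^2 - 2*t) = t*(t + 1)*(t - 2)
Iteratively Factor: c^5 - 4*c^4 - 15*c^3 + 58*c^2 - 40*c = (c - 1)*(c^4 - 3*c^3 - 18*c^2 + 40*c) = (c - 2)*(c - 1)*(c^3 - c^2 - 20*c) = (c - 5)*(c - 2)*(c - 1)*(c^2 + 4*c) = c*(c - 5)*(c - 2)*(c - 1)*(c + 4)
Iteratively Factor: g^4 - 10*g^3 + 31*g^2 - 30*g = (g - 2)*(g^3 - 8*g^2 + 15*g) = (g - 3)*(g - 2)*(g^2 - 5*g) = g*(g - 3)*(g - 2)*(g - 5)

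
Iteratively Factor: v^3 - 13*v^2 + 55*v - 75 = (v - 3)*(v^2 - 10*v + 25) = (v - 5)*(v - 3)*(v - 5)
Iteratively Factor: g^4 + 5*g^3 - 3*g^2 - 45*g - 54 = (g - 3)*(g^3 + 8*g^2 + 21*g + 18) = (g - 3)*(g + 3)*(g^2 + 5*g + 6) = (g - 3)*(g + 2)*(g + 3)*(g + 3)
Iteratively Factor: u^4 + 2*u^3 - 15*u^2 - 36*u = (u - 4)*(u^3 + 6*u^2 + 9*u) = u*(u - 4)*(u^2 + 6*u + 9) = u*(u - 4)*(u + 3)*(u + 3)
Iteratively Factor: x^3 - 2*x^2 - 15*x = (x - 5)*(x^2 + 3*x) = (x - 5)*(x + 3)*(x)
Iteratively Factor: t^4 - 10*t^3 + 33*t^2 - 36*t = (t)*(t^3 - 10*t^2 + 33*t - 36) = t*(t - 4)*(t^2 - 6*t + 9) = t*(t - 4)*(t - 3)*(t - 3)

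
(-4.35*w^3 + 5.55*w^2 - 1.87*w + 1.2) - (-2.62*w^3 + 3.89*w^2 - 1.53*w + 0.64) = -1.73*w^3 + 1.66*w^2 - 0.34*w + 0.56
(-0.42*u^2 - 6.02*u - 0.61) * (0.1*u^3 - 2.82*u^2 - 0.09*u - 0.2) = -0.042*u^5 + 0.5824*u^4 + 16.9532*u^3 + 2.346*u^2 + 1.2589*u + 0.122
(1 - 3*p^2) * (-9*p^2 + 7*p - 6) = 27*p^4 - 21*p^3 + 9*p^2 + 7*p - 6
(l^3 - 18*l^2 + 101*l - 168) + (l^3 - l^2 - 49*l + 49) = 2*l^3 - 19*l^2 + 52*l - 119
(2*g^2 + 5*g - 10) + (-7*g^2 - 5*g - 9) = -5*g^2 - 19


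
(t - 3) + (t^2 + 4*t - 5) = t^2 + 5*t - 8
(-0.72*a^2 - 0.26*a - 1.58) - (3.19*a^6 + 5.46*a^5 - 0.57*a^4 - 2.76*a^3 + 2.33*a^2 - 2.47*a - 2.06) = -3.19*a^6 - 5.46*a^5 + 0.57*a^4 + 2.76*a^3 - 3.05*a^2 + 2.21*a + 0.48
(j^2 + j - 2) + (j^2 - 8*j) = 2*j^2 - 7*j - 2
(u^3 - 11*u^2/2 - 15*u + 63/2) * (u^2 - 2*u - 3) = u^5 - 15*u^4/2 - 7*u^3 + 78*u^2 - 18*u - 189/2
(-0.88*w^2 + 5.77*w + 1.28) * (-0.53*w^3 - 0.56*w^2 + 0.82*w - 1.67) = 0.4664*w^5 - 2.5653*w^4 - 4.6312*w^3 + 5.4842*w^2 - 8.5863*w - 2.1376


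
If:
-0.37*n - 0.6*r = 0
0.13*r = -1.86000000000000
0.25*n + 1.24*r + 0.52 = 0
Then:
No Solution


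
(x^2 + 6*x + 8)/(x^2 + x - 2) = (x + 4)/(x - 1)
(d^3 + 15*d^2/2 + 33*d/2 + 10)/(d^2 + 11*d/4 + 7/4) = 2*(2*d^2 + 13*d + 20)/(4*d + 7)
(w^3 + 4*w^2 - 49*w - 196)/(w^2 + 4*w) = w - 49/w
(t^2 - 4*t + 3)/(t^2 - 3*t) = (t - 1)/t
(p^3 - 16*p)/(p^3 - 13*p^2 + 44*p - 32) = p*(p + 4)/(p^2 - 9*p + 8)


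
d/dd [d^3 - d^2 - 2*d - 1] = 3*d^2 - 2*d - 2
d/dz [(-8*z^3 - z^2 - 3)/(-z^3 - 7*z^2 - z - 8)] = (55*z^4 + 16*z^3 + 184*z^2 - 26*z - 3)/(z^6 + 14*z^5 + 51*z^4 + 30*z^3 + 113*z^2 + 16*z + 64)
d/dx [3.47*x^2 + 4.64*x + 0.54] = 6.94*x + 4.64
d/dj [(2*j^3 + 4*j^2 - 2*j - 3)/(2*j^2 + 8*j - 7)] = 2*(2*j^4 + 16*j^3 - 3*j^2 - 22*j + 19)/(4*j^4 + 32*j^3 + 36*j^2 - 112*j + 49)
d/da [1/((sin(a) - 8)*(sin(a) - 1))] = (9 - 2*sin(a))*cos(a)/((sin(a) - 8)^2*(sin(a) - 1)^2)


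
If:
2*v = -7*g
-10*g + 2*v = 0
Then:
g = 0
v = 0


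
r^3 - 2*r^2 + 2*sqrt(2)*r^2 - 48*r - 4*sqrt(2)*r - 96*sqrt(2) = (r - 8)*(r + 6)*(r + 2*sqrt(2))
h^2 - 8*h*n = h*(h - 8*n)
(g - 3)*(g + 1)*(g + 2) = g^3 - 7*g - 6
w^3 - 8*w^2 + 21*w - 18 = (w - 3)^2*(w - 2)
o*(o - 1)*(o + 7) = o^3 + 6*o^2 - 7*o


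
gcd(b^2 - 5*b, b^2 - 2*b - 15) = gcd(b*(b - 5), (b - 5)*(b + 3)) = b - 5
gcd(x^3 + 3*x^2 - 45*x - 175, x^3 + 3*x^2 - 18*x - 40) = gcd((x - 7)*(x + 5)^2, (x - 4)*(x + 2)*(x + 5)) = x + 5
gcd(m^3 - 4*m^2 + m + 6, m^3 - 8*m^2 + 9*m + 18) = m^2 - 2*m - 3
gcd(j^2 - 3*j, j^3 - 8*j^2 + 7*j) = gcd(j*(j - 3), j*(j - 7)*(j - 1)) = j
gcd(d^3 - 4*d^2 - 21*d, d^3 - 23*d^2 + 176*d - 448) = d - 7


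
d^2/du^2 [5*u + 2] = 0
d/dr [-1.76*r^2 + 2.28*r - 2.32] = 2.28 - 3.52*r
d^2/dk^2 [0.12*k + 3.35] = 0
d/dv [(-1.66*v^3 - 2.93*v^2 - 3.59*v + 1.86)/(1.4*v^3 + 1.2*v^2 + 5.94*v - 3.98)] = (2.11*v^4 - 9.6688*v^3 - 1.0878*v^2 + 18.8588*v + 3.2398)/(1.96*v^6 + 3.36*v^5 + 18.072*v^4 + 3.112*v^3 + 25.7316*v^2 - 47.2824*v + 15.8404)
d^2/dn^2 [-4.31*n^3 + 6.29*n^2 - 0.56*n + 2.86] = 12.58 - 25.86*n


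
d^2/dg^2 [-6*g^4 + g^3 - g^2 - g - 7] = -72*g^2 + 6*g - 2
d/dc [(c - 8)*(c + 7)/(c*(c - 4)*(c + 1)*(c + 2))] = 2*(-c^5 + 2*c^4 + 111*c^3 - 93*c^2 - 560*c - 224)/(c^2*(c^6 - 2*c^5 - 19*c^4 + 4*c^3 + 116*c^2 + 160*c + 64))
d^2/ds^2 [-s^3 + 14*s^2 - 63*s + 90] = 28 - 6*s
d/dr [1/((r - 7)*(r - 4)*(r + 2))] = (-(r - 7)*(r - 4) - (r - 7)*(r + 2) - (r - 4)*(r + 2))/((r - 7)^2*(r - 4)^2*(r + 2)^2)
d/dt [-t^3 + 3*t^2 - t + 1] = -3*t^2 + 6*t - 1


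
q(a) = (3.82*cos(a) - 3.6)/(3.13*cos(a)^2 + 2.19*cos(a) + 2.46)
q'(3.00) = 0.21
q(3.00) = -2.20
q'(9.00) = 0.58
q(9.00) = -2.31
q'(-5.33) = -0.94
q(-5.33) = -0.29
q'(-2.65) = -0.64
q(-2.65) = -2.35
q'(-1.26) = 1.87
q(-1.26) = -0.71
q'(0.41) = -0.22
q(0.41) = -0.01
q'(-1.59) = 2.88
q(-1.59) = -1.52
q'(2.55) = 0.69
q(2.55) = -2.42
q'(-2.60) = -0.67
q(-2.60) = -2.39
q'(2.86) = 0.41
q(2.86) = -2.24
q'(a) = (6.26*sin(a)*cos(a) + 2.19*sin(a))*(3.82*cos(a) - 3.6)/(3.13*cos(a)^2 + 2.19*cos(a) + 2.46)^2 - 3.82*sin(a)/(3.13*cos(a)^2 + 2.19*cos(a) + 2.46) = (11.9566*cos(a)^2 - 22.536*cos(a) - 17.2812)*sin(a)/(9.7969*cos(a)^4 + 13.7094*cos(a)^3 + 20.1957*cos(a)^2 + 10.7748*cos(a) + 6.0516)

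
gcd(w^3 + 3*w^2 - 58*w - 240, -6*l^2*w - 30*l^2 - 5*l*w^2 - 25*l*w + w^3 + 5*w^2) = w + 5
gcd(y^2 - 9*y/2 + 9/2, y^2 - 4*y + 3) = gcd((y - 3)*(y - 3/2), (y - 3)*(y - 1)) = y - 3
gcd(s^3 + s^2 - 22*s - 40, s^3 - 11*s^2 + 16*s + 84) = s + 2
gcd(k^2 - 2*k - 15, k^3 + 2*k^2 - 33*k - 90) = k + 3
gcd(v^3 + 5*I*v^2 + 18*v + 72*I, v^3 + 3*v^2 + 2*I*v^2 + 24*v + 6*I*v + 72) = v^2 + 2*I*v + 24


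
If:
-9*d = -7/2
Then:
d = 7/18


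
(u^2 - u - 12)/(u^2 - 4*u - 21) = (u - 4)/(u - 7)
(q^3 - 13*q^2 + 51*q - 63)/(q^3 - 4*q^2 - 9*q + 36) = (q^2 - 10*q + 21)/(q^2 - q - 12)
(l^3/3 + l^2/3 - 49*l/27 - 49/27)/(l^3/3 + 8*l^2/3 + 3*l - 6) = (l^3 + l^2 - 49*l/9 - 49/9)/(l^3 + 8*l^2 + 9*l - 18)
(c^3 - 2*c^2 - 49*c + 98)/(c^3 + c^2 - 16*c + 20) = (c^2 - 49)/(c^2 + 3*c - 10)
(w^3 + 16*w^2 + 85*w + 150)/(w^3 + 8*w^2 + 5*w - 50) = (w + 6)/(w - 2)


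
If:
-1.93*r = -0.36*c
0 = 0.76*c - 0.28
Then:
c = 0.37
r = 0.07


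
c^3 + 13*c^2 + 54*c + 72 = (c + 3)*(c + 4)*(c + 6)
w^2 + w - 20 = (w - 4)*(w + 5)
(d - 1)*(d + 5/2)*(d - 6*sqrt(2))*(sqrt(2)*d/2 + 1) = sqrt(2)*d^4/2 - 5*d^3 + 3*sqrt(2)*d^3/4 - 29*sqrt(2)*d^2/4 - 15*d^2/2 - 9*sqrt(2)*d + 25*d/2 + 15*sqrt(2)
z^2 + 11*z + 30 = (z + 5)*(z + 6)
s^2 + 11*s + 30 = (s + 5)*(s + 6)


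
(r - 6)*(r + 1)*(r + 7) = r^3 + 2*r^2 - 41*r - 42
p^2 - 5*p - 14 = (p - 7)*(p + 2)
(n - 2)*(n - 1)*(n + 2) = n^3 - n^2 - 4*n + 4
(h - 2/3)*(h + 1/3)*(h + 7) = h^3 + 20*h^2/3 - 23*h/9 - 14/9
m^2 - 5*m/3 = m*(m - 5/3)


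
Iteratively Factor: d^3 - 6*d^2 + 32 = (d + 2)*(d^2 - 8*d + 16) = (d - 4)*(d + 2)*(d - 4)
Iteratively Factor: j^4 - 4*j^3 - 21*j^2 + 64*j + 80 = (j - 4)*(j^3 - 21*j - 20) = (j - 4)*(j + 4)*(j^2 - 4*j - 5) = (j - 4)*(j + 1)*(j + 4)*(j - 5)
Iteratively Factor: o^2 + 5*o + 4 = (o + 4)*(o + 1)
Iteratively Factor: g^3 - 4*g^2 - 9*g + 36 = (g - 4)*(g^2 - 9) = (g - 4)*(g + 3)*(g - 3)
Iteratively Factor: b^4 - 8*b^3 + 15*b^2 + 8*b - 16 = (b - 4)*(b^3 - 4*b^2 - b + 4) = (b - 4)*(b + 1)*(b^2 - 5*b + 4) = (b - 4)^2*(b + 1)*(b - 1)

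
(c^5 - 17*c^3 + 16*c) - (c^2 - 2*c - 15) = c^5 - 17*c^3 - c^2 + 18*c + 15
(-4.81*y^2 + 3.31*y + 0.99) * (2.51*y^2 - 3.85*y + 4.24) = -12.0731*y^4 + 26.8266*y^3 - 30.653*y^2 + 10.2229*y + 4.1976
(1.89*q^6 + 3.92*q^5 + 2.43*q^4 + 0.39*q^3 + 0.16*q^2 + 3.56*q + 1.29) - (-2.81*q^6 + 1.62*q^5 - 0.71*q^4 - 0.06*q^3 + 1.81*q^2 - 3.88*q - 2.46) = 4.7*q^6 + 2.3*q^5 + 3.14*q^4 + 0.45*q^3 - 1.65*q^2 + 7.44*q + 3.75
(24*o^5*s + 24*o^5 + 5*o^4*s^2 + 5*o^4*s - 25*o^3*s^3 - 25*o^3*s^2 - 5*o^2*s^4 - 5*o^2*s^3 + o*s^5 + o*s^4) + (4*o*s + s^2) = 24*o^5*s + 24*o^5 + 5*o^4*s^2 + 5*o^4*s - 25*o^3*s^3 - 25*o^3*s^2 - 5*o^2*s^4 - 5*o^2*s^3 + o*s^5 + o*s^4 + 4*o*s + s^2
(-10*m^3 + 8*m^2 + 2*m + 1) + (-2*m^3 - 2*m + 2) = -12*m^3 + 8*m^2 + 3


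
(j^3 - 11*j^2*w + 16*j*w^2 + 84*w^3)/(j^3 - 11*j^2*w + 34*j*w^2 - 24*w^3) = (j^2 - 5*j*w - 14*w^2)/(j^2 - 5*j*w + 4*w^2)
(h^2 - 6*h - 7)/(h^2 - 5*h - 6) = (h - 7)/(h - 6)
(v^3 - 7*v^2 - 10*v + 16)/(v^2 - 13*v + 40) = (v^2 + v - 2)/(v - 5)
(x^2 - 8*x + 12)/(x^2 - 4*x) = (x^2 - 8*x + 12)/(x*(x - 4))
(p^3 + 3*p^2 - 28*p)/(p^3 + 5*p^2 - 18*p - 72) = p*(p + 7)/(p^2 + 9*p + 18)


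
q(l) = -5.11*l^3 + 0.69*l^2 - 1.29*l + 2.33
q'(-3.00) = -143.40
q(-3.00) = 150.38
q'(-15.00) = -3471.24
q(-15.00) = 17423.18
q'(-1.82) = -54.58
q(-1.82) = 37.77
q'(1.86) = -51.76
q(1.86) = -30.56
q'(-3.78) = -225.55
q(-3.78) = 293.06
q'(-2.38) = -91.41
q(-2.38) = 78.20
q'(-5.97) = -555.90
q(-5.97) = 1121.91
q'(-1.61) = -43.25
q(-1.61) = 27.52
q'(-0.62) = -8.04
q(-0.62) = 4.61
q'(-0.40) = -4.29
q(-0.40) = 3.28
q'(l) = -15.33*l^2 + 1.38*l - 1.29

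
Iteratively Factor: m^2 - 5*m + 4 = (m - 4)*(m - 1)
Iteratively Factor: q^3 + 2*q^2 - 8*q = (q + 4)*(q^2 - 2*q) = q*(q + 4)*(q - 2)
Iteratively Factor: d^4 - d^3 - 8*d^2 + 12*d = (d - 2)*(d^3 + d^2 - 6*d) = (d - 2)*(d + 3)*(d^2 - 2*d) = d*(d - 2)*(d + 3)*(d - 2)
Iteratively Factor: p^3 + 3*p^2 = (p)*(p^2 + 3*p) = p^2*(p + 3)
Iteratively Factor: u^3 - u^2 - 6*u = (u)*(u^2 - u - 6) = u*(u - 3)*(u + 2)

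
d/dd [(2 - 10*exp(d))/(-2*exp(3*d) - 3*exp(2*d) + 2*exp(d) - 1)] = (-40*exp(3*d) - 18*exp(2*d) + 12*exp(d) + 6)*exp(d)/(4*exp(6*d) + 12*exp(5*d) + exp(4*d) - 8*exp(3*d) + 10*exp(2*d) - 4*exp(d) + 1)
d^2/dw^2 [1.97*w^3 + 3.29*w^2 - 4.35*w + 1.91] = 11.82*w + 6.58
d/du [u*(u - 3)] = 2*u - 3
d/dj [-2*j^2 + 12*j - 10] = 12 - 4*j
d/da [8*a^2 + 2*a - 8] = 16*a + 2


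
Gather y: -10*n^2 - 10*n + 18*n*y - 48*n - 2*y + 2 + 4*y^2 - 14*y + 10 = -10*n^2 - 58*n + 4*y^2 + y*(18*n - 16) + 12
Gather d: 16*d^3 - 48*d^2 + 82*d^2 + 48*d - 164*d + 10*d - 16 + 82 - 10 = 16*d^3 + 34*d^2 - 106*d + 56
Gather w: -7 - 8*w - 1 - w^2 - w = -w^2 - 9*w - 8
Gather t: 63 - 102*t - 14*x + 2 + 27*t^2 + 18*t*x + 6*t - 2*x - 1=27*t^2 + t*(18*x - 96) - 16*x + 64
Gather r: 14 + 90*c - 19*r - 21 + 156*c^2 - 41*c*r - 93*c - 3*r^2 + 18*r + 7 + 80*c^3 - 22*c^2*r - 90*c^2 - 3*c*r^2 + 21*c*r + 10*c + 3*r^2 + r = 80*c^3 + 66*c^2 - 3*c*r^2 + 7*c + r*(-22*c^2 - 20*c)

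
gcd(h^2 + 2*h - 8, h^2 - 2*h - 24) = h + 4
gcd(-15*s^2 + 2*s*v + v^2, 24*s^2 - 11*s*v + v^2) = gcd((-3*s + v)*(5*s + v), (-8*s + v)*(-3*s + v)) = 3*s - v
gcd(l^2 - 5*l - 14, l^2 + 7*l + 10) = l + 2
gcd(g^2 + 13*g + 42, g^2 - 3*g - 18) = 1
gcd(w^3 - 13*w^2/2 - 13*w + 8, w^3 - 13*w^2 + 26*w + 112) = w^2 - 6*w - 16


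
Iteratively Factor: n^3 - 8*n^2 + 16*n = (n)*(n^2 - 8*n + 16) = n*(n - 4)*(n - 4)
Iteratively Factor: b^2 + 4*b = (b)*(b + 4)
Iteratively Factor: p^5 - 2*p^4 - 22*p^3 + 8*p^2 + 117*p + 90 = (p - 3)*(p^4 + p^3 - 19*p^2 - 49*p - 30) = (p - 3)*(p + 1)*(p^3 - 19*p - 30) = (p - 3)*(p + 1)*(p + 3)*(p^2 - 3*p - 10) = (p - 3)*(p + 1)*(p + 2)*(p + 3)*(p - 5)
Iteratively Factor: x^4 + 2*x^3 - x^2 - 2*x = (x)*(x^3 + 2*x^2 - x - 2) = x*(x - 1)*(x^2 + 3*x + 2) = x*(x - 1)*(x + 1)*(x + 2)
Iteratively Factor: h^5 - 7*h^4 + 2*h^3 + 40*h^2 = (h + 2)*(h^4 - 9*h^3 + 20*h^2) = h*(h + 2)*(h^3 - 9*h^2 + 20*h) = h*(h - 4)*(h + 2)*(h^2 - 5*h) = h*(h - 5)*(h - 4)*(h + 2)*(h)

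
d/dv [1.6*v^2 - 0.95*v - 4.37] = 3.2*v - 0.95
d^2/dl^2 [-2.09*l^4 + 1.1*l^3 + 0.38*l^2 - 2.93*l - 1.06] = -25.08*l^2 + 6.6*l + 0.76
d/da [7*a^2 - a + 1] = 14*a - 1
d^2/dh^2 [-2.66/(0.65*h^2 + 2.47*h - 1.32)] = (2.2477*h^2 + 8.54126*h - 2.66*(1.3*h + 2.47)*(2.6*h + 4.94) - 4.56456)/(0.65*h^2 + 2.47*h - 1.32)^3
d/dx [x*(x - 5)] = 2*x - 5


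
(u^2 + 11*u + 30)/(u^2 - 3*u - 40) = (u + 6)/(u - 8)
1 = 1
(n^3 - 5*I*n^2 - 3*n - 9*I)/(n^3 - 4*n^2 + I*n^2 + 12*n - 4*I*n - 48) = (n^2 - 2*I*n + 3)/(n^2 + 4*n*(-1 + I) - 16*I)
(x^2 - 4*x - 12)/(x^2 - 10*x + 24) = (x + 2)/(x - 4)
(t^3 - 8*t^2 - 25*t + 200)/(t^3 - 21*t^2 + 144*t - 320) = (t + 5)/(t - 8)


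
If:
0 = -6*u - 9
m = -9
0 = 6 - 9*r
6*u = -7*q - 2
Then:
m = -9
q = 1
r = 2/3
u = -3/2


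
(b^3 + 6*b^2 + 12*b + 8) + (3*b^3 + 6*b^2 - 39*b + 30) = 4*b^3 + 12*b^2 - 27*b + 38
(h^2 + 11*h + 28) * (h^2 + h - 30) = h^4 + 12*h^3 + 9*h^2 - 302*h - 840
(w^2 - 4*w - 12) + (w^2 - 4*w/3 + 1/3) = 2*w^2 - 16*w/3 - 35/3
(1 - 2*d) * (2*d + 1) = 1 - 4*d^2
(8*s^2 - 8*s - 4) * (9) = 72*s^2 - 72*s - 36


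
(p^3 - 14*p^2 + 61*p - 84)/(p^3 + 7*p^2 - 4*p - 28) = (p^3 - 14*p^2 + 61*p - 84)/(p^3 + 7*p^2 - 4*p - 28)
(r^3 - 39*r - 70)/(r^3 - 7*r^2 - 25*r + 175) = (r + 2)/(r - 5)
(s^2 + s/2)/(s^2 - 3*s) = (s + 1/2)/(s - 3)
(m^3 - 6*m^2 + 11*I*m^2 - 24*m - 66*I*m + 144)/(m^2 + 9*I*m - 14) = (m^3 + m^2*(-6 + 11*I) + m*(-24 - 66*I) + 144)/(m^2 + 9*I*m - 14)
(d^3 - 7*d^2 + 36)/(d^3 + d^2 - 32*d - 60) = (d - 3)/(d + 5)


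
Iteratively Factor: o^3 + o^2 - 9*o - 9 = (o + 3)*(o^2 - 2*o - 3) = (o + 1)*(o + 3)*(o - 3)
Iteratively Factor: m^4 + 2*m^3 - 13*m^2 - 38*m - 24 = (m - 4)*(m^3 + 6*m^2 + 11*m + 6) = (m - 4)*(m + 2)*(m^2 + 4*m + 3) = (m - 4)*(m + 1)*(m + 2)*(m + 3)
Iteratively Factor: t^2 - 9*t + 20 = (t - 4)*(t - 5)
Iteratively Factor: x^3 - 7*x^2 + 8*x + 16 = (x - 4)*(x^2 - 3*x - 4) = (x - 4)*(x + 1)*(x - 4)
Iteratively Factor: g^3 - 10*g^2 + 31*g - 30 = (g - 3)*(g^2 - 7*g + 10) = (g - 3)*(g - 2)*(g - 5)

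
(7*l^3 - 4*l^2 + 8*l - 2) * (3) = 21*l^3 - 12*l^2 + 24*l - 6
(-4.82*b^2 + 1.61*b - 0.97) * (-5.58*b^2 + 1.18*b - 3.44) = 26.8956*b^4 - 14.6714*b^3 + 23.8932*b^2 - 6.683*b + 3.3368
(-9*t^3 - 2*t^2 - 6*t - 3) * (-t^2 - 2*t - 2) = 9*t^5 + 20*t^4 + 28*t^3 + 19*t^2 + 18*t + 6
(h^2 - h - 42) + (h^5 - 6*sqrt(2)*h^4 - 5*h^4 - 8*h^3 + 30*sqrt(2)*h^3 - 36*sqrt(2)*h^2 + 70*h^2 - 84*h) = h^5 - 6*sqrt(2)*h^4 - 5*h^4 - 8*h^3 + 30*sqrt(2)*h^3 - 36*sqrt(2)*h^2 + 71*h^2 - 85*h - 42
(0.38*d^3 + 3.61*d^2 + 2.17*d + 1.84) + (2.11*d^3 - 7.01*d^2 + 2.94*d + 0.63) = 2.49*d^3 - 3.4*d^2 + 5.11*d + 2.47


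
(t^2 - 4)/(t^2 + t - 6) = (t + 2)/(t + 3)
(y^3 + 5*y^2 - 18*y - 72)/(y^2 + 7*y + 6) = (y^2 - y - 12)/(y + 1)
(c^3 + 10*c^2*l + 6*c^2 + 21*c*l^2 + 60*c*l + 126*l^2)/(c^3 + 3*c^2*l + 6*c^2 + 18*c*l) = (c + 7*l)/c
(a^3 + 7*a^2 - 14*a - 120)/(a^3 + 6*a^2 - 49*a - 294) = (a^2 + a - 20)/(a^2 - 49)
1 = 1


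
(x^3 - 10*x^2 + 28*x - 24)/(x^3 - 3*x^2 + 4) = (x - 6)/(x + 1)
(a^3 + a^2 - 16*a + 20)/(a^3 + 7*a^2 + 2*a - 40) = (a - 2)/(a + 4)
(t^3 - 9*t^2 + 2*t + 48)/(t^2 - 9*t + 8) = (t^2 - t - 6)/(t - 1)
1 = 1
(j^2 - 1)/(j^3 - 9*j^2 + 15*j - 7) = (j + 1)/(j^2 - 8*j + 7)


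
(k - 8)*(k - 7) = k^2 - 15*k + 56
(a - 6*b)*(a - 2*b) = a^2 - 8*a*b + 12*b^2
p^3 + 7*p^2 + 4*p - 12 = (p - 1)*(p + 2)*(p + 6)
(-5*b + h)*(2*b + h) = -10*b^2 - 3*b*h + h^2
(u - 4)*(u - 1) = u^2 - 5*u + 4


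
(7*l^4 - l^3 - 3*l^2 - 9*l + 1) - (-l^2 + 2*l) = 7*l^4 - l^3 - 2*l^2 - 11*l + 1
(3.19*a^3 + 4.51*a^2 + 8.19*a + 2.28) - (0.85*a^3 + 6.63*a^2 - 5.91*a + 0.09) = 2.34*a^3 - 2.12*a^2 + 14.1*a + 2.19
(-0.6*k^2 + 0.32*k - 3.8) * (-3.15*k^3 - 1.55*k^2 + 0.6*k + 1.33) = 1.89*k^5 - 0.0780000000000001*k^4 + 11.114*k^3 + 5.284*k^2 - 1.8544*k - 5.054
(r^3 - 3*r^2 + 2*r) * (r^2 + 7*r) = r^5 + 4*r^4 - 19*r^3 + 14*r^2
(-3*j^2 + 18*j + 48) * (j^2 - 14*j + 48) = -3*j^4 + 60*j^3 - 348*j^2 + 192*j + 2304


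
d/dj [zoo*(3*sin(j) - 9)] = zoo*cos(j)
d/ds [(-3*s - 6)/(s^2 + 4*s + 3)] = 3*(-s^2 - 4*s + 2*(s + 2)^2 - 3)/(s^2 + 4*s + 3)^2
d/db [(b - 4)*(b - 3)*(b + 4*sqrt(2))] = 3*b^2 - 14*b + 8*sqrt(2)*b - 28*sqrt(2) + 12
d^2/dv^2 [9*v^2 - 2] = 18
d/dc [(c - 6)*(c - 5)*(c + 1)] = 3*c^2 - 20*c + 19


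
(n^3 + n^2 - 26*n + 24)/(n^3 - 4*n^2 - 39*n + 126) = (n^2 - 5*n + 4)/(n^2 - 10*n + 21)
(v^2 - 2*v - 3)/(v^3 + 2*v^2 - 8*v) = (v^2 - 2*v - 3)/(v*(v^2 + 2*v - 8))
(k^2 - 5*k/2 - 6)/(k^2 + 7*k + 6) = (k^2 - 5*k/2 - 6)/(k^2 + 7*k + 6)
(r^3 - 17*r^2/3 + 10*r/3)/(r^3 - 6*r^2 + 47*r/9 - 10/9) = 3*r/(3*r - 1)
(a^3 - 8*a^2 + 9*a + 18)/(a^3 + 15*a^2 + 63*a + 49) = (a^2 - 9*a + 18)/(a^2 + 14*a + 49)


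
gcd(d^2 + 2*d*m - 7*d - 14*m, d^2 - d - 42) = d - 7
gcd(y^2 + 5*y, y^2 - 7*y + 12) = 1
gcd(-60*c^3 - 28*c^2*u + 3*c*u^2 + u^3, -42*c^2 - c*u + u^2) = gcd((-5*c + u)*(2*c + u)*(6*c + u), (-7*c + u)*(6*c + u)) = 6*c + u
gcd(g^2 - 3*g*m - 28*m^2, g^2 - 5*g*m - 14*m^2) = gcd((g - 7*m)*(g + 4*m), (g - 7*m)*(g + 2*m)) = g - 7*m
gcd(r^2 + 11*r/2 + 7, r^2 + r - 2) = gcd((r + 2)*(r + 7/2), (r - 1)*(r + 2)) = r + 2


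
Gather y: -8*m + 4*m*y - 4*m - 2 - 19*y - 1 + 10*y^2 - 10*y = -12*m + 10*y^2 + y*(4*m - 29) - 3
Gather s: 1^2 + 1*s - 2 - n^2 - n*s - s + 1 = -n^2 - n*s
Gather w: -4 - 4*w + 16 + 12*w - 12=8*w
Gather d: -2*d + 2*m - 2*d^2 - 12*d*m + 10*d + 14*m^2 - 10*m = -2*d^2 + d*(8 - 12*m) + 14*m^2 - 8*m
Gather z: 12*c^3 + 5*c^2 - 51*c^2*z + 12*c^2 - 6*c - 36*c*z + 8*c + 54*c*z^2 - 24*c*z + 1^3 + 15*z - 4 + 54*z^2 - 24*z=12*c^3 + 17*c^2 + 2*c + z^2*(54*c + 54) + z*(-51*c^2 - 60*c - 9) - 3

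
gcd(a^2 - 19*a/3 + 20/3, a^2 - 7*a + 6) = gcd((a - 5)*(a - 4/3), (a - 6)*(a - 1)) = 1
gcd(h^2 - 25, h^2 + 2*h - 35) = h - 5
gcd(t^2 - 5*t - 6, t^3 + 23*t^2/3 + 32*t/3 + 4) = t + 1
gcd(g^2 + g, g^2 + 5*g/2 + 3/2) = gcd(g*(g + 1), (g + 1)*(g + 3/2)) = g + 1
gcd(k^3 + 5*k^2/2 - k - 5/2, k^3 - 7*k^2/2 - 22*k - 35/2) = k^2 + 7*k/2 + 5/2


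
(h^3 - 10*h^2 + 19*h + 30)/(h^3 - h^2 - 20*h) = (h^2 - 5*h - 6)/(h*(h + 4))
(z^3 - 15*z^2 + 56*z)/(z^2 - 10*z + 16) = z*(z - 7)/(z - 2)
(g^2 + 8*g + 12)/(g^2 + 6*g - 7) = (g^2 + 8*g + 12)/(g^2 + 6*g - 7)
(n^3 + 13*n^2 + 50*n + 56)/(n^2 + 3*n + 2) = (n^2 + 11*n + 28)/(n + 1)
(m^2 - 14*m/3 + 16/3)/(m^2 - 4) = (m - 8/3)/(m + 2)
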